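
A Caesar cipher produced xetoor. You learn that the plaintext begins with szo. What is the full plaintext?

szojjm

From the crib: x(23)−s(18)=5, so the shift is 5.
Subtract 5 from each ciphertext letter:
x(23): 23−5=18 → s
e(4): 4−5=-1≡25 → z
t(19): 19−5=14 → o
o(14): 14−5=9 → j
o(14): 14−5=9 → j
r(17): 17−5=12 → m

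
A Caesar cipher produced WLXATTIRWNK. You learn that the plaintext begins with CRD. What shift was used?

20

From the crib: W(22)−C(2)=20, so the shift is 20.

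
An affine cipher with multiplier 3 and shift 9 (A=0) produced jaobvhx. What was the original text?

axtgeiw

The inverse of 3 mod 26 is 9, since 3·9=27≡1. Apply D(y)=9·(y−9) mod 26:
j(9): 9·(9−9)=0 → a
a(0): 9·(0−9)=-81≡23 → x
o(14): 9·(14−9)=45≡19 → t
b(1): 9·(1−9)=-72≡6 → g
v(21): 9·(21−9)=108≡4 → e
h(7): 9·(7−9)=-18≡8 → i
x(23): 9·(23−9)=126≡22 → w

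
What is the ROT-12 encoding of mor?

yad

m(12): 12+12=24 → y
o(14): 14+12=26≡0 → a
r(17): 17+12=29≡3 → d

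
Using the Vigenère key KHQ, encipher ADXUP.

Repeat the key across the message: KHQKH
A(0)+K(10): 10 → K
D(3)+H(7): 10 → K
X(23)+Q(16): 39≡13 → N
U(20)+K(10): 30≡4 → E
P(15)+H(7): 22 → W

KKNEW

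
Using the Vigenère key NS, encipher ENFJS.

RFSBF

Repeat the key across the message: NSNSN
E(4)+N(13): 17 → R
N(13)+S(18): 31≡5 → F
F(5)+N(13): 18 → S
J(9)+S(18): 27≡1 → B
S(18)+N(13): 31≡5 → F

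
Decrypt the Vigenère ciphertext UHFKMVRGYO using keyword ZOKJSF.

Repeat the key across the ciphertext: ZOKJSFZOKJ
U(20)−Z(25): -5≡21 → V
H(7)−O(14): -7≡19 → T
F(5)−K(10): -5≡21 → V
K(10)−J(9): 1 → B
M(12)−S(18): -6≡20 → U
V(21)−F(5): 16 → Q
R(17)−Z(25): -8≡18 → S
G(6)−O(14): -8≡18 → S
Y(24)−K(10): 14 → O
O(14)−J(9): 5 → F

VTVBUQSSOF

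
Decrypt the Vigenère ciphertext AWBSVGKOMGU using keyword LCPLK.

Repeat the key across the ciphertext: LCPLKLCPLKL
A(0)−L(11): -11≡15 → P
W(22)−C(2): 20 → U
B(1)−P(15): -14≡12 → M
S(18)−L(11): 7 → H
V(21)−K(10): 11 → L
G(6)−L(11): -5≡21 → V
K(10)−C(2): 8 → I
O(14)−P(15): -1≡25 → Z
M(12)−L(11): 1 → B
G(6)−K(10): -4≡22 → W
U(20)−L(11): 9 → J

PUMHLVIZBWJ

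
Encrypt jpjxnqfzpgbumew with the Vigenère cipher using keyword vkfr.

ezooiakqkqglhob

Repeat the key across the message: vkfrvkfrvkfrvkf
j(9)+v(21): 30≡4 → e
p(15)+k(10): 25 → z
j(9)+f(5): 14 → o
x(23)+r(17): 40≡14 → o
n(13)+v(21): 34≡8 → i
q(16)+k(10): 26≡0 → a
f(5)+f(5): 10 → k
z(25)+r(17): 42≡16 → q
p(15)+v(21): 36≡10 → k
g(6)+k(10): 16 → q
b(1)+f(5): 6 → g
u(20)+r(17): 37≡11 → l
m(12)+v(21): 33≡7 → h
e(4)+k(10): 14 → o
w(22)+f(5): 27≡1 → b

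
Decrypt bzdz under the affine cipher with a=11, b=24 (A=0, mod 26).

ftrt

The inverse of 11 mod 26 is 19, since 11·19=209≡1. Apply D(y)=19·(y−24) mod 26:
b(1): 19·(1−24)=-437≡5 → f
z(25): 19·(25−24)=19 → t
d(3): 19·(3−24)=-399≡17 → r
z(25): 19·(25−24)=19 → t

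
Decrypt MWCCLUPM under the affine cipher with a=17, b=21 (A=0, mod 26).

BXFFEDSB

The inverse of 17 mod 26 is 23, since 17·23=391≡1. Apply D(y)=23·(y−21) mod 26:
M(12): 23·(12−21)=-207≡1 → B
W(22): 23·(22−21)=23 → X
C(2): 23·(2−21)=-437≡5 → F
C(2): 23·(2−21)=-437≡5 → F
L(11): 23·(11−21)=-230≡4 → E
U(20): 23·(20−21)=-23≡3 → D
P(15): 23·(15−21)=-138≡18 → S
M(12): 23·(12−21)=-207≡1 → B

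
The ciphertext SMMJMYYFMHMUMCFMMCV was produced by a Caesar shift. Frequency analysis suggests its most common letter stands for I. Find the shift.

4

The most frequent ciphertext letter is M (appears 8 times).
M is position 12; I is position 8.
Shift = 4.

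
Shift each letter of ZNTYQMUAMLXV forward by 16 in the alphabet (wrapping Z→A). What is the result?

Z(25): 25+16=41≡15 → P
N(13): 13+16=29≡3 → D
T(19): 19+16=35≡9 → J
Y(24): 24+16=40≡14 → O
Q(16): 16+16=32≡6 → G
M(12): 12+16=28≡2 → C
U(20): 20+16=36≡10 → K
A(0): 0+16=16 → Q
M(12): 12+16=28≡2 → C
L(11): 11+16=27≡1 → B
X(23): 23+16=39≡13 → N
V(21): 21+16=37≡11 → L

PDJOGCKQCBNL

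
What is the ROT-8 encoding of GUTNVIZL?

OCBVDQHT

G(6): 6+8=14 → O
U(20): 20+8=28≡2 → C
T(19): 19+8=27≡1 → B
N(13): 13+8=21 → V
V(21): 21+8=29≡3 → D
I(8): 8+8=16 → Q
Z(25): 25+8=33≡7 → H
L(11): 11+8=19 → T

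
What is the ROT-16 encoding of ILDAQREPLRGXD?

I(8): 8+16=24 → Y
L(11): 11+16=27≡1 → B
D(3): 3+16=19 → T
A(0): 0+16=16 → Q
Q(16): 16+16=32≡6 → G
R(17): 17+16=33≡7 → H
E(4): 4+16=20 → U
P(15): 15+16=31≡5 → F
L(11): 11+16=27≡1 → B
R(17): 17+16=33≡7 → H
G(6): 6+16=22 → W
X(23): 23+16=39≡13 → N
D(3): 3+16=19 → T

YBTQGHUFBHWNT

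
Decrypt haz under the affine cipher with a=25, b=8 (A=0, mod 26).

The inverse of 25 mod 26 is 25, since 25·25=625≡1. Apply D(y)=25·(y−8) mod 26:
h(7): 25·(7−8)=-25≡1 → b
a(0): 25·(0−8)=-200≡8 → i
z(25): 25·(25−8)=425≡9 → j

bij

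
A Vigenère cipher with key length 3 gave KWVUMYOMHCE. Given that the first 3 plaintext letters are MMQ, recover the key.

Subtract each crib letter from the matching ciphertext letter (mod 26):
K(10)−M(12)=-2≡24 → Y
W(22)−M(12)=10 → K
V(21)−Q(16)=5 → F

YKF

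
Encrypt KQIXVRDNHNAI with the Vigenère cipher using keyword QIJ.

Repeat the key across the message: QIJQIJQIJQIJ
K(10)+Q(16): 26≡0 → A
Q(16)+I(8): 24 → Y
I(8)+J(9): 17 → R
X(23)+Q(16): 39≡13 → N
V(21)+I(8): 29≡3 → D
R(17)+J(9): 26≡0 → A
D(3)+Q(16): 19 → T
N(13)+I(8): 21 → V
H(7)+J(9): 16 → Q
N(13)+Q(16): 29≡3 → D
A(0)+I(8): 8 → I
I(8)+J(9): 17 → R

AYRNDATVQDIR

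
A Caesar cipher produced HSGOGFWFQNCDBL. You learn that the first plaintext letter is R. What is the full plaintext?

RCQYQPGPAXMNLV

From the crib: H(7)−R(17)=-10≡16, so the shift is 16.
Subtract 16 from each ciphertext letter:
H(7): 7−16=-9≡17 → R
S(18): 18−16=2 → C
G(6): 6−16=-10≡16 → Q
O(14): 14−16=-2≡24 → Y
G(6): 6−16=-10≡16 → Q
F(5): 5−16=-11≡15 → P
W(22): 22−16=6 → G
F(5): 5−16=-11≡15 → P
Q(16): 16−16=0 → A
N(13): 13−16=-3≡23 → X
C(2): 2−16=-14≡12 → M
D(3): 3−16=-13≡13 → N
B(1): 1−16=-15≡11 → L
L(11): 11−16=-5≡21 → V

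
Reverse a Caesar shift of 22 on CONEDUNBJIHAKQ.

C(2): 2−22=-20≡6 → G
O(14): 14−22=-8≡18 → S
N(13): 13−22=-9≡17 → R
E(4): 4−22=-18≡8 → I
D(3): 3−22=-19≡7 → H
U(20): 20−22=-2≡24 → Y
N(13): 13−22=-9≡17 → R
B(1): 1−22=-21≡5 → F
J(9): 9−22=-13≡13 → N
I(8): 8−22=-14≡12 → M
H(7): 7−22=-15≡11 → L
A(0): 0−22=-22≡4 → E
K(10): 10−22=-12≡14 → O
Q(16): 16−22=-6≡20 → U

GSRIHYRFNMLEOU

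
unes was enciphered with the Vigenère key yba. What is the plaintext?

Repeat the key across the ciphertext: ybay
u(20)−y(24): -4≡22 → w
n(13)−b(1): 12 → m
e(4)−a(0): 4 → e
s(18)−y(24): -6≡20 → u

wmeu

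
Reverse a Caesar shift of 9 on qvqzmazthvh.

q(16): 16−9=7 → h
v(21): 21−9=12 → m
q(16): 16−9=7 → h
z(25): 25−9=16 → q
m(12): 12−9=3 → d
a(0): 0−9=-9≡17 → r
z(25): 25−9=16 → q
t(19): 19−9=10 → k
h(7): 7−9=-2≡24 → y
v(21): 21−9=12 → m
h(7): 7−9=-2≡24 → y

hmhqdrqkymy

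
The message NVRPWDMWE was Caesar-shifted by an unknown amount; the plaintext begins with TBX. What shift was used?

From the crib: N(13)−T(19)=-6≡20, so the shift is 20.

20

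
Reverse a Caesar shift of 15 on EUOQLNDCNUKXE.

PFZBWYONYFVIP

E(4): 4−15=-11≡15 → P
U(20): 20−15=5 → F
O(14): 14−15=-1≡25 → Z
Q(16): 16−15=1 → B
L(11): 11−15=-4≡22 → W
N(13): 13−15=-2≡24 → Y
D(3): 3−15=-12≡14 → O
C(2): 2−15=-13≡13 → N
N(13): 13−15=-2≡24 → Y
U(20): 20−15=5 → F
K(10): 10−15=-5≡21 → V
X(23): 23−15=8 → I
E(4): 4−15=-11≡15 → P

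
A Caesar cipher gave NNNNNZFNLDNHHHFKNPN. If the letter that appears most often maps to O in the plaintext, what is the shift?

The most frequent ciphertext letter is N (appears 9 times).
N is position 13; O is position 14.
Shift = -1≡25.

25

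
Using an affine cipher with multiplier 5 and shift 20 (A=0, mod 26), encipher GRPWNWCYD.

YBRAHAEKJ

G(6): 5·6+20=50≡24 → Y
R(17): 5·17+20=105≡1 → B
P(15): 5·15+20=95≡17 → R
W(22): 5·22+20=130≡0 → A
N(13): 5·13+20=85≡7 → H
W(22): 5·22+20=130≡0 → A
C(2): 5·2+20=30≡4 → E
Y(24): 5·24+20=140≡10 → K
D(3): 5·3+20=35≡9 → J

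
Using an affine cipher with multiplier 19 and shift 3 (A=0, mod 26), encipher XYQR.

YRVO

X(23): 19·23+3=440≡24 → Y
Y(24): 19·24+3=459≡17 → R
Q(16): 19·16+3=307≡21 → V
R(17): 19·17+3=326≡14 → O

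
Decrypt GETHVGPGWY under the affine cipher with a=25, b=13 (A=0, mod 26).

The inverse of 25 mod 26 is 25, since 25·25=625≡1. Apply D(y)=25·(y−13) mod 26:
G(6): 25·(6−13)=-175≡7 → H
E(4): 25·(4−13)=-225≡9 → J
T(19): 25·(19−13)=150≡20 → U
H(7): 25·(7−13)=-150≡6 → G
V(21): 25·(21−13)=200≡18 → S
G(6): 25·(6−13)=-175≡7 → H
P(15): 25·(15−13)=50≡24 → Y
G(6): 25·(6−13)=-175≡7 → H
W(22): 25·(22−13)=225≡17 → R
Y(24): 25·(24−13)=275≡15 → P

HJUGSHYHRP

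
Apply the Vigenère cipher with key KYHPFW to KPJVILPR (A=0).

Repeat the key across the message: KYHPFWKY
K(10)+K(10): 20 → U
P(15)+Y(24): 39≡13 → N
J(9)+H(7): 16 → Q
V(21)+P(15): 36≡10 → K
I(8)+F(5): 13 → N
L(11)+W(22): 33≡7 → H
P(15)+K(10): 25 → Z
R(17)+Y(24): 41≡15 → P

UNQKNHZP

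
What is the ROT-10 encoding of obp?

ylz

o(14): 14+10=24 → y
b(1): 1+10=11 → l
p(15): 15+10=25 → z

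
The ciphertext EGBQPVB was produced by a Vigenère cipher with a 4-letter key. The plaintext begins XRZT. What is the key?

Subtract each crib letter from the matching ciphertext letter (mod 26):
E(4)−X(23)=-19≡7 → H
G(6)−R(17)=-11≡15 → P
B(1)−Z(25)=-24≡2 → C
Q(16)−T(19)=-3≡23 → X

HPCX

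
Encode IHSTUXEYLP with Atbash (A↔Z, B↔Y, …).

I(8) → R(17)
H(7) → S(18)
S(18) → H(7)
T(19) → G(6)
U(20) → F(5)
X(23) → C(2)
E(4) → V(21)
Y(24) → B(1)
L(11) → O(14)
P(15) → K(10)

RSHGFCVBOK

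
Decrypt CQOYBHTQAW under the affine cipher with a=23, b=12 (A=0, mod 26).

The inverse of 23 mod 26 is 17, since 23·17=391≡1. Apply D(y)=17·(y−12) mod 26:
C(2): 17·(2−12)=-170≡12 → M
Q(16): 17·(16−12)=68≡16 → Q
O(14): 17·(14−12)=34≡8 → I
Y(24): 17·(24−12)=204≡22 → W
B(1): 17·(1−12)=-187≡21 → V
H(7): 17·(7−12)=-85≡19 → T
T(19): 17·(19−12)=119≡15 → P
Q(16): 17·(16−12)=68≡16 → Q
A(0): 17·(0−12)=-204≡4 → E
W(22): 17·(22−12)=170≡14 → O

MQIWVTPQEO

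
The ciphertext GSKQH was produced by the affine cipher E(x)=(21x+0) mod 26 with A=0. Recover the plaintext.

The inverse of 21 mod 26 is 5, since 21·5=105≡1. Apply D(y)=5·(y−0) mod 26:
G(6): 5·(6−0)=30≡4 → E
S(18): 5·(18−0)=90≡12 → M
K(10): 5·(10−0)=50≡24 → Y
Q(16): 5·(16−0)=80≡2 → C
H(7): 5·(7−0)=35≡9 → J

EMYCJ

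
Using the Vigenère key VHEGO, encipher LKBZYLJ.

Repeat the key across the message: VHEGOVH
L(11)+V(21): 32≡6 → G
K(10)+H(7): 17 → R
B(1)+E(4): 5 → F
Z(25)+G(6): 31≡5 → F
Y(24)+O(14): 38≡12 → M
L(11)+V(21): 32≡6 → G
J(9)+H(7): 16 → Q

GRFFMGQ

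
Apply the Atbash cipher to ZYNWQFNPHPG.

Z(25) → A(0)
Y(24) → B(1)
N(13) → M(12)
W(22) → D(3)
Q(16) → J(9)
F(5) → U(20)
N(13) → M(12)
P(15) → K(10)
H(7) → S(18)
P(15) → K(10)
G(6) → T(19)

ABMDJUMKSKT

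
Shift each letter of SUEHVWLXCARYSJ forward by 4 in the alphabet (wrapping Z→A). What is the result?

WYILZAPBGEVCWN

S(18): 18+4=22 → W
U(20): 20+4=24 → Y
E(4): 4+4=8 → I
H(7): 7+4=11 → L
V(21): 21+4=25 → Z
W(22): 22+4=26≡0 → A
L(11): 11+4=15 → P
X(23): 23+4=27≡1 → B
C(2): 2+4=6 → G
A(0): 0+4=4 → E
R(17): 17+4=21 → V
Y(24): 24+4=28≡2 → C
S(18): 18+4=22 → W
J(9): 9+4=13 → N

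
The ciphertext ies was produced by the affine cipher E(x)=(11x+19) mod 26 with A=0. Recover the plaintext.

zbh

The inverse of 11 mod 26 is 19, since 11·19=209≡1. Apply D(y)=19·(y−19) mod 26:
i(8): 19·(8−19)=-209≡25 → z
e(4): 19·(4−19)=-285≡1 → b
s(18): 19·(18−19)=-19≡7 → h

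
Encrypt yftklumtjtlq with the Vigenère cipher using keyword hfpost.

Repeat the key across the message: hfposthfpost
y(24)+h(7): 31≡5 → f
f(5)+f(5): 10 → k
t(19)+p(15): 34≡8 → i
k(10)+o(14): 24 → y
l(11)+s(18): 29≡3 → d
u(20)+t(19): 39≡13 → n
m(12)+h(7): 19 → t
t(19)+f(5): 24 → y
j(9)+p(15): 24 → y
t(19)+o(14): 33≡7 → h
l(11)+s(18): 29≡3 → d
q(16)+t(19): 35≡9 → j

fkiydntyyhdj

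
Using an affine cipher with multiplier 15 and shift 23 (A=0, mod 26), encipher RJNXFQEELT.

R(17): 15·17+23=278≡18 → S
J(9): 15·9+23=158≡2 → C
N(13): 15·13+23=218≡10 → K
X(23): 15·23+23=368≡4 → E
F(5): 15·5+23=98≡20 → U
Q(16): 15·16+23=263≡3 → D
E(4): 15·4+23=83≡5 → F
E(4): 15·4+23=83≡5 → F
L(11): 15·11+23=188≡6 → G
T(19): 15·19+23=308≡22 → W

SCKEUDFFGW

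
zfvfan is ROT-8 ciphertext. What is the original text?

rxnxsf

z(25): 25−8=17 → r
f(5): 5−8=-3≡23 → x
v(21): 21−8=13 → n
f(5): 5−8=-3≡23 → x
a(0): 0−8=-8≡18 → s
n(13): 13−8=5 → f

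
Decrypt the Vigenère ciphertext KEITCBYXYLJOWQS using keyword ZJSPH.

Repeat the key across the ciphertext: ZJSPHZJSPHZJSPH
K(10)−Z(25): -15≡11 → L
E(4)−J(9): -5≡21 → V
I(8)−S(18): -10≡16 → Q
T(19)−P(15): 4 → E
C(2)−H(7): -5≡21 → V
B(1)−Z(25): -24≡2 → C
Y(24)−J(9): 15 → P
X(23)−S(18): 5 → F
Y(24)−P(15): 9 → J
L(11)−H(7): 4 → E
J(9)−Z(25): -16≡10 → K
O(14)−J(9): 5 → F
W(22)−S(18): 4 → E
Q(16)−P(15): 1 → B
S(18)−H(7): 11 → L

LVQEVCPFJEKFEBL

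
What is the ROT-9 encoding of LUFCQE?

L(11): 11+9=20 → U
U(20): 20+9=29≡3 → D
F(5): 5+9=14 → O
C(2): 2+9=11 → L
Q(16): 16+9=25 → Z
E(4): 4+9=13 → N

UDOLZN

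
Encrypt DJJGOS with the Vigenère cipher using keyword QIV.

TREWWN

Repeat the key across the message: QIVQIV
D(3)+Q(16): 19 → T
J(9)+I(8): 17 → R
J(9)+V(21): 30≡4 → E
G(6)+Q(16): 22 → W
O(14)+I(8): 22 → W
S(18)+V(21): 39≡13 → N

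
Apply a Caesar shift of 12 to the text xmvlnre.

x(23): 23+12=35≡9 → j
m(12): 12+12=24 → y
v(21): 21+12=33≡7 → h
l(11): 11+12=23 → x
n(13): 13+12=25 → z
r(17): 17+12=29≡3 → d
e(4): 4+12=16 → q

jyhxzdq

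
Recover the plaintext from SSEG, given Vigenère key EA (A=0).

OSAG

Repeat the key across the ciphertext: EAEA
S(18)−E(4): 14 → O
S(18)−A(0): 18 → S
E(4)−E(4): 0 → A
G(6)−A(0): 6 → G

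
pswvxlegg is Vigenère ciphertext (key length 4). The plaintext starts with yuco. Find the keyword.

ryuh

Subtract each crib letter from the matching ciphertext letter (mod 26):
p(15)−y(24)=-9≡17 → r
s(18)−u(20)=-2≡24 → y
w(22)−c(2)=20 → u
v(21)−o(14)=7 → h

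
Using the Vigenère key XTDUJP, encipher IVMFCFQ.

FOPZLUN

Repeat the key across the message: XTDUJPX
I(8)+X(23): 31≡5 → F
V(21)+T(19): 40≡14 → O
M(12)+D(3): 15 → P
F(5)+U(20): 25 → Z
C(2)+J(9): 11 → L
F(5)+P(15): 20 → U
Q(16)+X(23): 39≡13 → N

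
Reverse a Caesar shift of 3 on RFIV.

R(17): 17−3=14 → O
F(5): 5−3=2 → C
I(8): 8−3=5 → F
V(21): 21−3=18 → S

OCFS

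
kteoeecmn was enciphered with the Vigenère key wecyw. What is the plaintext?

Repeat the key across the ciphertext: wecywwecy
k(10)−w(22): -12≡14 → o
t(19)−e(4): 15 → p
e(4)−c(2): 2 → c
o(14)−y(24): -10≡16 → q
e(4)−w(22): -18≡8 → i
e(4)−w(22): -18≡8 → i
c(2)−e(4): -2≡24 → y
m(12)−c(2): 10 → k
n(13)−y(24): -11≡15 → p

opcqiiykp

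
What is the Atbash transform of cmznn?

xnamm

c(2) → x(23)
m(12) → n(13)
z(25) → a(0)
n(13) → m(12)
n(13) → m(12)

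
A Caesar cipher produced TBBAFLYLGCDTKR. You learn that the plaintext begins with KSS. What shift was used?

9

From the crib: T(19)−K(10)=9, so the shift is 9.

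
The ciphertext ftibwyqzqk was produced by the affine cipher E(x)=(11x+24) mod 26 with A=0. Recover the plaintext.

The inverse of 11 mod 26 is 19, since 11·19=209≡1. Apply D(y)=19·(y−24) mod 26:
f(5): 19·(5−24)=-361≡3 → d
t(19): 19·(19−24)=-95≡9 → j
i(8): 19·(8−24)=-304≡8 → i
b(1): 19·(1−24)=-437≡5 → f
w(22): 19·(22−24)=-38≡14 → o
y(24): 19·(24−24)=0 → a
q(16): 19·(16−24)=-152≡4 → e
z(25): 19·(25−24)=19 → t
q(16): 19·(16−24)=-152≡4 → e
k(10): 19·(10−24)=-266≡20 → u

djifoaeteu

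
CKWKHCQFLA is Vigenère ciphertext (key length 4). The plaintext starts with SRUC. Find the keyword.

KTCI

Subtract each crib letter from the matching ciphertext letter (mod 26):
C(2)−S(18)=-16≡10 → K
K(10)−R(17)=-7≡19 → T
W(22)−U(20)=2 → C
K(10)−C(2)=8 → I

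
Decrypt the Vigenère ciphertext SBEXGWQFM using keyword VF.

XWJSLRVAR

Repeat the key across the ciphertext: VFVFVFVFV
S(18)−V(21): -3≡23 → X
B(1)−F(5): -4≡22 → W
E(4)−V(21): -17≡9 → J
X(23)−F(5): 18 → S
G(6)−V(21): -15≡11 → L
W(22)−F(5): 17 → R
Q(16)−V(21): -5≡21 → V
F(5)−F(5): 0 → A
M(12)−V(21): -9≡17 → R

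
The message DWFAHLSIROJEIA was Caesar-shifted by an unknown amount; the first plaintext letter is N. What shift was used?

16

From the crib: D(3)−N(13)=-10≡16, so the shift is 16.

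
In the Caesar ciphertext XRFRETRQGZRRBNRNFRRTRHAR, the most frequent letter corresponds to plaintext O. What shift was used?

The most frequent ciphertext letter is R (appears 10 times).
R is position 17; O is position 14.
Shift = 3.

3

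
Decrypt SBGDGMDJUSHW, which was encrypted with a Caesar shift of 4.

S(18): 18−4=14 → O
B(1): 1−4=-3≡23 → X
G(6): 6−4=2 → C
D(3): 3−4=-1≡25 → Z
G(6): 6−4=2 → C
M(12): 12−4=8 → I
D(3): 3−4=-1≡25 → Z
J(9): 9−4=5 → F
U(20): 20−4=16 → Q
S(18): 18−4=14 → O
H(7): 7−4=3 → D
W(22): 22−4=18 → S

OXCZCIZFQODS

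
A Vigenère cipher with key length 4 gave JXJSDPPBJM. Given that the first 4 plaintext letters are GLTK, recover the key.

DMQI

Subtract each crib letter from the matching ciphertext letter (mod 26):
J(9)−G(6)=3 → D
X(23)−L(11)=12 → M
J(9)−T(19)=-10≡16 → Q
S(18)−K(10)=8 → I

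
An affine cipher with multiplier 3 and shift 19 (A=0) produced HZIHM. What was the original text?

The inverse of 3 mod 26 is 9, since 3·9=27≡1. Apply D(y)=9·(y−19) mod 26:
H(7): 9·(7−19)=-108≡22 → W
Z(25): 9·(25−19)=54≡2 → C
I(8): 9·(8−19)=-99≡5 → F
H(7): 9·(7−19)=-108≡22 → W
M(12): 9·(12−19)=-63≡15 → P

WCFWP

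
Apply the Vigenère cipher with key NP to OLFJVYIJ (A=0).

Repeat the key across the message: NPNPNPNP
O(14)+N(13): 27≡1 → B
L(11)+P(15): 26≡0 → A
F(5)+N(13): 18 → S
J(9)+P(15): 24 → Y
V(21)+N(13): 34≡8 → I
Y(24)+P(15): 39≡13 → N
I(8)+N(13): 21 → V
J(9)+P(15): 24 → Y

BASYINVY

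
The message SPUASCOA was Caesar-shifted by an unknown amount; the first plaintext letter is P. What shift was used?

From the crib: S(18)−P(15)=3, so the shift is 3.

3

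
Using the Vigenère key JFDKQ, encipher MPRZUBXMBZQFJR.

VUUJKKCPLPZKMB

Repeat the key across the message: JFDKQJFDKQJFDK
M(12)+J(9): 21 → V
P(15)+F(5): 20 → U
R(17)+D(3): 20 → U
Z(25)+K(10): 35≡9 → J
U(20)+Q(16): 36≡10 → K
B(1)+J(9): 10 → K
X(23)+F(5): 28≡2 → C
M(12)+D(3): 15 → P
B(1)+K(10): 11 → L
Z(25)+Q(16): 41≡15 → P
Q(16)+J(9): 25 → Z
F(5)+F(5): 10 → K
J(9)+D(3): 12 → M
R(17)+K(10): 27≡1 → B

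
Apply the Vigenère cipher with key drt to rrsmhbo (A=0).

Repeat the key across the message: drtdrtd
r(17)+d(3): 20 → u
r(17)+r(17): 34≡8 → i
s(18)+t(19): 37≡11 → l
m(12)+d(3): 15 → p
h(7)+r(17): 24 → y
b(1)+t(19): 20 → u
o(14)+d(3): 17 → r

uilpyur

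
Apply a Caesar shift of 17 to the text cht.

c(2): 2+17=19 → t
h(7): 7+17=24 → y
t(19): 19+17=36≡10 → k

tyk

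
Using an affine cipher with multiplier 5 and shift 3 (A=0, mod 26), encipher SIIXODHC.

PRROVSMN

S(18): 5·18+3=93≡15 → P
I(8): 5·8+3=43≡17 → R
I(8): 5·8+3=43≡17 → R
X(23): 5·23+3=118≡14 → O
O(14): 5·14+3=73≡21 → V
D(3): 5·3+3=18 → S
H(7): 5·7+3=38≡12 → M
C(2): 5·2+3=13 → N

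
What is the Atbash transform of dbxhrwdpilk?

d(3) → w(22)
b(1) → y(24)
x(23) → c(2)
h(7) → s(18)
r(17) → i(8)
w(22) → d(3)
d(3) → w(22)
p(15) → k(10)
i(8) → r(17)
l(11) → o(14)
k(10) → p(15)

wycsidwkrop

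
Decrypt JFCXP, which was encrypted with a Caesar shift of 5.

EAXSK

J(9): 9−5=4 → E
F(5): 5−5=0 → A
C(2): 2−5=-3≡23 → X
X(23): 23−5=18 → S
P(15): 15−5=10 → K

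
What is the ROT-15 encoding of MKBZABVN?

BZQOPQKC

M(12): 12+15=27≡1 → B
K(10): 10+15=25 → Z
B(1): 1+15=16 → Q
Z(25): 25+15=40≡14 → O
A(0): 0+15=15 → P
B(1): 1+15=16 → Q
V(21): 21+15=36≡10 → K
N(13): 13+15=28≡2 → C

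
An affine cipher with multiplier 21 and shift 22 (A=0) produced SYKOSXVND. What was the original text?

GKSMGFVHJ

The inverse of 21 mod 26 is 5, since 21·5=105≡1. Apply D(y)=5·(y−22) mod 26:
S(18): 5·(18−22)=-20≡6 → G
Y(24): 5·(24−22)=10 → K
K(10): 5·(10−22)=-60≡18 → S
O(14): 5·(14−22)=-40≡12 → M
S(18): 5·(18−22)=-20≡6 → G
X(23): 5·(23−22)=5 → F
V(21): 5·(21−22)=-5≡21 → V
N(13): 5·(13−22)=-45≡7 → H
D(3): 5·(3−22)=-95≡9 → J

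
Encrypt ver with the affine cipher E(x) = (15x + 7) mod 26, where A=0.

kpc

v(21): 15·21+7=322≡10 → k
e(4): 15·4+7=67≡15 → p
r(17): 15·17+7=262≡2 → c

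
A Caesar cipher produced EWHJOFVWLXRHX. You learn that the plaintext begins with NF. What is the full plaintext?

From the crib: E(4)−N(13)=-9≡17, so the shift is 17.
Subtract 17 from each ciphertext letter:
E(4): 4−17=-13≡13 → N
W(22): 22−17=5 → F
H(7): 7−17=-10≡16 → Q
J(9): 9−17=-8≡18 → S
O(14): 14−17=-3≡23 → X
F(5): 5−17=-12≡14 → O
V(21): 21−17=4 → E
W(22): 22−17=5 → F
L(11): 11−17=-6≡20 → U
X(23): 23−17=6 → G
R(17): 17−17=0 → A
H(7): 7−17=-10≡16 → Q
X(23): 23−17=6 → G

NFQSXOEFUGAQG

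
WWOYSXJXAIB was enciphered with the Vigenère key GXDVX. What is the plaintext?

Repeat the key across the ciphertext: GXDVXGXDVXG
W(22)−G(6): 16 → Q
W(22)−X(23): -1≡25 → Z
O(14)−D(3): 11 → L
Y(24)−V(21): 3 → D
S(18)−X(23): -5≡21 → V
X(23)−G(6): 17 → R
J(9)−X(23): -14≡12 → M
X(23)−D(3): 20 → U
A(0)−V(21): -21≡5 → F
I(8)−X(23): -15≡11 → L
B(1)−G(6): -5≡21 → V

QZLDVRMUFLV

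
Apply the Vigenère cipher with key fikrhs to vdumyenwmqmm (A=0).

Repeat the key across the message: fikrhsfikrhs
v(21)+f(5): 26≡0 → a
d(3)+i(8): 11 → l
u(20)+k(10): 30≡4 → e
m(12)+r(17): 29≡3 → d
y(24)+h(7): 31≡5 → f
e(4)+s(18): 22 → w
n(13)+f(5): 18 → s
w(22)+i(8): 30≡4 → e
m(12)+k(10): 22 → w
q(16)+r(17): 33≡7 → h
m(12)+h(7): 19 → t
m(12)+s(18): 30≡4 → e

aledfwsewhte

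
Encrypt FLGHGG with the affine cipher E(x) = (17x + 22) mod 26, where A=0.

F(5): 17·5+22=107≡3 → D
L(11): 17·11+22=209≡1 → B
G(6): 17·6+22=124≡20 → U
H(7): 17·7+22=141≡11 → L
G(6): 17·6+22=124≡20 → U
G(6): 17·6+22=124≡20 → U

DBULUU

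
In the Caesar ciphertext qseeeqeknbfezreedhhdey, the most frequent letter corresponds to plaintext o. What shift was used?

The most frequent ciphertext letter is e (appears 8 times).
e is position 4; o is position 14.
Shift = -10≡16.

16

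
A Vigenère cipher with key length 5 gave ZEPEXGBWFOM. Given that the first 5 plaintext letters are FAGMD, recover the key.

UEJSU

Subtract each crib letter from the matching ciphertext letter (mod 26):
Z(25)−F(5)=20 → U
E(4)−A(0)=4 → E
P(15)−G(6)=9 → J
E(4)−M(12)=-8≡18 → S
X(23)−D(3)=20 → U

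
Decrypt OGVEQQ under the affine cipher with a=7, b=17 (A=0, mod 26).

The inverse of 7 mod 26 is 15, since 7·15=105≡1. Apply D(y)=15·(y−17) mod 26:
O(14): 15·(14−17)=-45≡7 → H
G(6): 15·(6−17)=-165≡17 → R
V(21): 15·(21−17)=60≡8 → I
E(4): 15·(4−17)=-195≡13 → N
Q(16): 15·(16−17)=-15≡11 → L
Q(16): 15·(16−17)=-15≡11 → L

HRINLL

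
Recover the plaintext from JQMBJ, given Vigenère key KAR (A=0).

Repeat the key across the ciphertext: KARKA
J(9)−K(10): -1≡25 → Z
Q(16)−A(0): 16 → Q
M(12)−R(17): -5≡21 → V
B(1)−K(10): -9≡17 → R
J(9)−A(0): 9 → J

ZQVRJ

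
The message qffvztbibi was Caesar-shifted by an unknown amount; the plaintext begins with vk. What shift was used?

21

From the crib: q(16)−v(21)=-5≡21, so the shift is 21.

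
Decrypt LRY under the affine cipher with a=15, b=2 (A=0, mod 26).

The inverse of 15 mod 26 is 7, since 15·7=105≡1. Apply D(y)=7·(y−2) mod 26:
L(11): 7·(11−2)=63≡11 → L
R(17): 7·(17−2)=105≡1 → B
Y(24): 7·(24−2)=154≡24 → Y

LBY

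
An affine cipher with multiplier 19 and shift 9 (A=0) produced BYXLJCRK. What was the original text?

The inverse of 19 mod 26 is 11, since 19·11=209≡1. Apply D(y)=11·(y−9) mod 26:
B(1): 11·(1−9)=-88≡16 → Q
Y(24): 11·(24−9)=165≡9 → J
X(23): 11·(23−9)=154≡24 → Y
L(11): 11·(11−9)=22 → W
J(9): 11·(9−9)=0 → A
C(2): 11·(2−9)=-77≡1 → B
R(17): 11·(17−9)=88≡10 → K
K(10): 11·(10−9)=11 → L

QJYWABKL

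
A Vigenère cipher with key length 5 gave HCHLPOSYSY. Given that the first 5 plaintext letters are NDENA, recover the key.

UZDYP

Subtract each crib letter from the matching ciphertext letter (mod 26):
H(7)−N(13)=-6≡20 → U
C(2)−D(3)=-1≡25 → Z
H(7)−E(4)=3 → D
L(11)−N(13)=-2≡24 → Y
P(15)−A(0)=15 → P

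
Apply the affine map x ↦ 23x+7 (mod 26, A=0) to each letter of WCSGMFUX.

W(22): 23·22+7=513≡19 → T
C(2): 23·2+7=53≡1 → B
S(18): 23·18+7=421≡5 → F
G(6): 23·6+7=145≡15 → P
M(12): 23·12+7=283≡23 → X
F(5): 23·5+7=122≡18 → S
U(20): 23·20+7=467≡25 → Z
X(23): 23·23+7=536≡16 → Q

TBFPXSZQ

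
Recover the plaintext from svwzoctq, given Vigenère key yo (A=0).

Repeat the key across the ciphertext: yoyoyoyo
s(18)−y(24): -6≡20 → u
v(21)−o(14): 7 → h
w(22)−y(24): -2≡24 → y
z(25)−o(14): 11 → l
o(14)−y(24): -10≡16 → q
c(2)−o(14): -12≡14 → o
t(19)−y(24): -5≡21 → v
q(16)−o(14): 2 → c

uhylqovc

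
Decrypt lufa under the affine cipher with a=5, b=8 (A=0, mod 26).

The inverse of 5 mod 26 is 21, since 5·21=105≡1. Apply D(y)=21·(y−8) mod 26:
l(11): 21·(11−8)=63≡11 → l
u(20): 21·(20−8)=252≡18 → s
f(5): 21·(5−8)=-63≡15 → p
a(0): 21·(0−8)=-168≡14 → o

lspo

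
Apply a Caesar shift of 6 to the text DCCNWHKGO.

D(3): 3+6=9 → J
C(2): 2+6=8 → I
C(2): 2+6=8 → I
N(13): 13+6=19 → T
W(22): 22+6=28≡2 → C
H(7): 7+6=13 → N
K(10): 10+6=16 → Q
G(6): 6+6=12 → M
O(14): 14+6=20 → U

JIITCNQMU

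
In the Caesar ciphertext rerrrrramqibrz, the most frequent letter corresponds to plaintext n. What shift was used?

4

The most frequent ciphertext letter is r (appears 7 times).
r is position 17; n is position 13.
Shift = 4.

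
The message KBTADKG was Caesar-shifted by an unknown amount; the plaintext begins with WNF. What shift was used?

From the crib: K(10)−W(22)=-12≡14, so the shift is 14.

14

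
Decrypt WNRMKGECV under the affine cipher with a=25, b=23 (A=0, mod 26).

BKGLNRTVC

The inverse of 25 mod 26 is 25, since 25·25=625≡1. Apply D(y)=25·(y−23) mod 26:
W(22): 25·(22−23)=-25≡1 → B
N(13): 25·(13−23)=-250≡10 → K
R(17): 25·(17−23)=-150≡6 → G
M(12): 25·(12−23)=-275≡11 → L
K(10): 25·(10−23)=-325≡13 → N
G(6): 25·(6−23)=-425≡17 → R
E(4): 25·(4−23)=-475≡19 → T
C(2): 25·(2−23)=-525≡21 → V
V(21): 25·(21−23)=-50≡2 → C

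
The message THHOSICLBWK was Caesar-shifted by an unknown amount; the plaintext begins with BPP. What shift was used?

18

From the crib: T(19)−B(1)=18, so the shift is 18.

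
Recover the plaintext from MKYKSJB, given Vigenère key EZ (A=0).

ILULOKX

Repeat the key across the ciphertext: EZEZEZE
M(12)−E(4): 8 → I
K(10)−Z(25): -15≡11 → L
Y(24)−E(4): 20 → U
K(10)−Z(25): -15≡11 → L
S(18)−E(4): 14 → O
J(9)−Z(25): -16≡10 → K
B(1)−E(4): -3≡23 → X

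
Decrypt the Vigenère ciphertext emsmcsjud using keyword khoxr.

Repeat the key across the ciphertext: khoxrkhox
e(4)−k(10): -6≡20 → u
m(12)−h(7): 5 → f
s(18)−o(14): 4 → e
m(12)−x(23): -11≡15 → p
c(2)−r(17): -15≡11 → l
s(18)−k(10): 8 → i
j(9)−h(7): 2 → c
u(20)−o(14): 6 → g
d(3)−x(23): -20≡6 → g

ufeplicgg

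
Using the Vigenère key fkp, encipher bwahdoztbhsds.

Repeat the key across the message: fkpfkpfkpfkpf
b(1)+f(5): 6 → g
w(22)+k(10): 32≡6 → g
a(0)+p(15): 15 → p
h(7)+f(5): 12 → m
d(3)+k(10): 13 → n
o(14)+p(15): 29≡3 → d
z(25)+f(5): 30≡4 → e
t(19)+k(10): 29≡3 → d
b(1)+p(15): 16 → q
h(7)+f(5): 12 → m
s(18)+k(10): 28≡2 → c
d(3)+p(15): 18 → s
s(18)+f(5): 23 → x

ggpmndedqmcsx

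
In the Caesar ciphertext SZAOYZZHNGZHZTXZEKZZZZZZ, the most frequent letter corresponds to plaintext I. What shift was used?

The most frequent ciphertext letter is Z (appears 12 times).
Z is position 25; I is position 8.
Shift = 17.

17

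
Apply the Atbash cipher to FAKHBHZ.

UZPSYSA

F(5) → U(20)
A(0) → Z(25)
K(10) → P(15)
H(7) → S(18)
B(1) → Y(24)
H(7) → S(18)
Z(25) → A(0)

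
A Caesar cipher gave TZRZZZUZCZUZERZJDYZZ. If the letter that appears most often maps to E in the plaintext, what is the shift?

The most frequent ciphertext letter is Z (appears 10 times).
Z is position 25; E is position 4.
Shift = 21.

21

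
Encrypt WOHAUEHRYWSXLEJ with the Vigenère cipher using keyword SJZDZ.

Repeat the key across the message: SJZDZSJZDZSJZDZ
W(22)+S(18): 40≡14 → O
O(14)+J(9): 23 → X
H(7)+Z(25): 32≡6 → G
A(0)+D(3): 3 → D
U(20)+Z(25): 45≡19 → T
E(4)+S(18): 22 → W
H(7)+J(9): 16 → Q
R(17)+Z(25): 42≡16 → Q
Y(24)+D(3): 27≡1 → B
W(22)+Z(25): 47≡21 → V
S(18)+S(18): 36≡10 → K
X(23)+J(9): 32≡6 → G
L(11)+Z(25): 36≡10 → K
E(4)+D(3): 7 → H
J(9)+Z(25): 34≡8 → I

OXGDTWQQBVKGKHI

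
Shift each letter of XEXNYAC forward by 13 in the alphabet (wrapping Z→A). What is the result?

KRKALNP

X(23): 23+13=36≡10 → K
E(4): 4+13=17 → R
X(23): 23+13=36≡10 → K
N(13): 13+13=26≡0 → A
Y(24): 24+13=37≡11 → L
A(0): 0+13=13 → N
C(2): 2+13=15 → P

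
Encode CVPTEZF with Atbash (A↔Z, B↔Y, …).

XEKGVAU

C(2) → X(23)
V(21) → E(4)
P(15) → K(10)
T(19) → G(6)
E(4) → V(21)
Z(25) → A(0)
F(5) → U(20)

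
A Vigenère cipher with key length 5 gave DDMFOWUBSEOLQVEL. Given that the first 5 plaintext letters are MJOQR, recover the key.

RUYPX

Subtract each crib letter from the matching ciphertext letter (mod 26):
D(3)−M(12)=-9≡17 → R
D(3)−J(9)=-6≡20 → U
M(12)−O(14)=-2≡24 → Y
F(5)−Q(16)=-11≡15 → P
O(14)−R(17)=-3≡23 → X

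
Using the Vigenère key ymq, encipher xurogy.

vghmso

Repeat the key across the message: ymqymq
x(23)+y(24): 47≡21 → v
u(20)+m(12): 32≡6 → g
r(17)+q(16): 33≡7 → h
o(14)+y(24): 38≡12 → m
g(6)+m(12): 18 → s
y(24)+q(16): 40≡14 → o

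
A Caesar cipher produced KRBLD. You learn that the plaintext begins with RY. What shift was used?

19

From the crib: K(10)−R(17)=-7≡19, so the shift is 19.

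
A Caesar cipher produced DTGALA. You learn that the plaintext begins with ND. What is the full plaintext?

From the crib: D(3)−N(13)=-10≡16, so the shift is 16.
Subtract 16 from each ciphertext letter:
D(3): 3−16=-13≡13 → N
T(19): 19−16=3 → D
G(6): 6−16=-10≡16 → Q
A(0): 0−16=-16≡10 → K
L(11): 11−16=-5≡21 → V
A(0): 0−16=-16≡10 → K

NDQKVK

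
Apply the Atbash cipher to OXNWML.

LCMDNO

O(14) → L(11)
X(23) → C(2)
N(13) → M(12)
W(22) → D(3)
M(12) → N(13)
L(11) → O(14)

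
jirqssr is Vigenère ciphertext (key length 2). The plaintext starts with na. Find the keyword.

Subtract each crib letter from the matching ciphertext letter (mod 26):
j(9)−n(13)=-4≡22 → w
i(8)−a(0)=8 → i

wi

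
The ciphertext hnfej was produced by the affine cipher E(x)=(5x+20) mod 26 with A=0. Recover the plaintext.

njxcd

The inverse of 5 mod 26 is 21, since 5·21=105≡1. Apply D(y)=21·(y−20) mod 26:
h(7): 21·(7−20)=-273≡13 → n
n(13): 21·(13−20)=-147≡9 → j
f(5): 21·(5−20)=-315≡23 → x
e(4): 21·(4−20)=-336≡2 → c
j(9): 21·(9−20)=-231≡3 → d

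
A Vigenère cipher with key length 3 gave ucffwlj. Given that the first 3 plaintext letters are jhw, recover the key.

lvj

Subtract each crib letter from the matching ciphertext letter (mod 26):
u(20)−j(9)=11 → l
c(2)−h(7)=-5≡21 → v
f(5)−w(22)=-17≡9 → j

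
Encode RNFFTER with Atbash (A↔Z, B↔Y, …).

IMUUGVI

R(17) → I(8)
N(13) → M(12)
F(5) → U(20)
F(5) → U(20)
T(19) → G(6)
E(4) → V(21)
R(17) → I(8)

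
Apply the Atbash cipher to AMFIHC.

ZNURSX

A(0) → Z(25)
M(12) → N(13)
F(5) → U(20)
I(8) → R(17)
H(7) → S(18)
C(2) → X(23)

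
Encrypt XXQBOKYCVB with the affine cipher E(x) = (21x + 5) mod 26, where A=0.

UUDANHPVEA

X(23): 21·23+5=488≡20 → U
X(23): 21·23+5=488≡20 → U
Q(16): 21·16+5=341≡3 → D
B(1): 21·1+5=26≡0 → A
O(14): 21·14+5=299≡13 → N
K(10): 21·10+5=215≡7 → H
Y(24): 21·24+5=509≡15 → P
C(2): 21·2+5=47≡21 → V
V(21): 21·21+5=446≡4 → E
B(1): 21·1+5=26≡0 → A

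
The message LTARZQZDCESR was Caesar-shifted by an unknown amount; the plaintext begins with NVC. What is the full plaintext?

From the crib: L(11)−N(13)=-2≡24, so the shift is 24.
Subtract 24 from each ciphertext letter:
L(11): 11−24=-13≡13 → N
T(19): 19−24=-5≡21 → V
A(0): 0−24=-24≡2 → C
R(17): 17−24=-7≡19 → T
Z(25): 25−24=1 → B
Q(16): 16−24=-8≡18 → S
Z(25): 25−24=1 → B
D(3): 3−24=-21≡5 → F
C(2): 2−24=-22≡4 → E
E(4): 4−24=-20≡6 → G
S(18): 18−24=-6≡20 → U
R(17): 17−24=-7≡19 → T

NVCTBSBFEGUT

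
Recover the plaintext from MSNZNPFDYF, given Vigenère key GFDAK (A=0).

GNKZDJAAYV

Repeat the key across the ciphertext: GFDAKGFDAK
M(12)−G(6): 6 → G
S(18)−F(5): 13 → N
N(13)−D(3): 10 → K
Z(25)−A(0): 25 → Z
N(13)−K(10): 3 → D
P(15)−G(6): 9 → J
F(5)−F(5): 0 → A
D(3)−D(3): 0 → A
Y(24)−A(0): 24 → Y
F(5)−K(10): -5≡21 → V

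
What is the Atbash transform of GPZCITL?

TKAXRGO

G(6) → T(19)
P(15) → K(10)
Z(25) → A(0)
C(2) → X(23)
I(8) → R(17)
T(19) → G(6)
L(11) → O(14)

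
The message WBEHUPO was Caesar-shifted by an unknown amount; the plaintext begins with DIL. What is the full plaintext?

From the crib: W(22)−D(3)=19, so the shift is 19.
Subtract 19 from each ciphertext letter:
W(22): 22−19=3 → D
B(1): 1−19=-18≡8 → I
E(4): 4−19=-15≡11 → L
H(7): 7−19=-12≡14 → O
U(20): 20−19=1 → B
P(15): 15−19=-4≡22 → W
O(14): 14−19=-5≡21 → V

DILOBWV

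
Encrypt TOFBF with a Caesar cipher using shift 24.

T(19): 19+24=43≡17 → R
O(14): 14+24=38≡12 → M
F(5): 5+24=29≡3 → D
B(1): 1+24=25 → Z
F(5): 5+24=29≡3 → D

RMDZD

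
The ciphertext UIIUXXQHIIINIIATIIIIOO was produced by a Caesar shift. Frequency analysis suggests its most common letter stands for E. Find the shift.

The most frequent ciphertext letter is I (appears 11 times).
I is position 8; E is position 4.
Shift = 4.

4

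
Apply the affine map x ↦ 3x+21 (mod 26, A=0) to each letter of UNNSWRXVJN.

U(20): 3·20+21=81≡3 → D
N(13): 3·13+21=60≡8 → I
N(13): 3·13+21=60≡8 → I
S(18): 3·18+21=75≡23 → X
W(22): 3·22+21=87≡9 → J
R(17): 3·17+21=72≡20 → U
X(23): 3·23+21=90≡12 → M
V(21): 3·21+21=84≡6 → G
J(9): 3·9+21=48≡22 → W
N(13): 3·13+21=60≡8 → I

DIIXJUMGWI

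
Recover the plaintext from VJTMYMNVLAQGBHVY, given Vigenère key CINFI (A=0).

Repeat the key across the ciphertext: CINFICINFICINFIC
V(21)−C(2): 19 → T
J(9)−I(8): 1 → B
T(19)−N(13): 6 → G
M(12)−F(5): 7 → H
Y(24)−I(8): 16 → Q
M(12)−C(2): 10 → K
N(13)−I(8): 5 → F
V(21)−N(13): 8 → I
L(11)−F(5): 6 → G
A(0)−I(8): -8≡18 → S
Q(16)−C(2): 14 → O
G(6)−I(8): -2≡24 → Y
B(1)−N(13): -12≡14 → O
H(7)−F(5): 2 → C
V(21)−I(8): 13 → N
Y(24)−C(2): 22 → W

TBGHQKFIGSOYOCNW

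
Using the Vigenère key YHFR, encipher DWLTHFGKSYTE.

BDQKFMLBQFYV

Repeat the key across the message: YHFRYHFRYHFR
D(3)+Y(24): 27≡1 → B
W(22)+H(7): 29≡3 → D
L(11)+F(5): 16 → Q
T(19)+R(17): 36≡10 → K
H(7)+Y(24): 31≡5 → F
F(5)+H(7): 12 → M
G(6)+F(5): 11 → L
K(10)+R(17): 27≡1 → B
S(18)+Y(24): 42≡16 → Q
Y(24)+H(7): 31≡5 → F
T(19)+F(5): 24 → Y
E(4)+R(17): 21 → V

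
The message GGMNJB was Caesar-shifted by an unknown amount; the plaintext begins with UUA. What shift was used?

12

From the crib: G(6)−U(20)=-14≡12, so the shift is 12.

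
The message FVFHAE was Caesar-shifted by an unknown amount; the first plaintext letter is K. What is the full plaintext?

KAKMFJ

From the crib: F(5)−K(10)=-5≡21, so the shift is 21.
Subtract 21 from each ciphertext letter:
F(5): 5−21=-16≡10 → K
V(21): 21−21=0 → A
F(5): 5−21=-16≡10 → K
H(7): 7−21=-14≡12 → M
A(0): 0−21=-21≡5 → F
E(4): 4−21=-17≡9 → J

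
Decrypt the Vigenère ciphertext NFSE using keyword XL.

Repeat the key across the ciphertext: XLXL
N(13)−X(23): -10≡16 → Q
F(5)−L(11): -6≡20 → U
S(18)−X(23): -5≡21 → V
E(4)−L(11): -7≡19 → T

QUVT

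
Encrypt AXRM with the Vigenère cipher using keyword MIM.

Repeat the key across the message: MIMM
A(0)+M(12): 12 → M
X(23)+I(8): 31≡5 → F
R(17)+M(12): 29≡3 → D
M(12)+M(12): 24 → Y

MFDY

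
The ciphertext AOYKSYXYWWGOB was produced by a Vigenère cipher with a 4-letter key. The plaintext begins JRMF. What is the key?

Subtract each crib letter from the matching ciphertext letter (mod 26):
A(0)−J(9)=-9≡17 → R
O(14)−R(17)=-3≡23 → X
Y(24)−M(12)=12 → M
K(10)−F(5)=5 → F

RXMF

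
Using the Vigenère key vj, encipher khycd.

Repeat the key across the message: vjvjv
k(10)+v(21): 31≡5 → f
h(7)+j(9): 16 → q
y(24)+v(21): 45≡19 → t
c(2)+j(9): 11 → l
d(3)+v(21): 24 → y

fqtly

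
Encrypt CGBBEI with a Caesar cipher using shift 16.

C(2): 2+16=18 → S
G(6): 6+16=22 → W
B(1): 1+16=17 → R
B(1): 1+16=17 → R
E(4): 4+16=20 → U
I(8): 8+16=24 → Y

SWRRUY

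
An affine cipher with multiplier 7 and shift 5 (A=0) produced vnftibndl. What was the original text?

The inverse of 7 mod 26 is 15, since 7·15=105≡1. Apply D(y)=15·(y−5) mod 26:
v(21): 15·(21−5)=240≡6 → g
n(13): 15·(13−5)=120≡16 → q
f(5): 15·(5−5)=0 → a
t(19): 15·(19−5)=210≡2 → c
i(8): 15·(8−5)=45≡19 → t
b(1): 15·(1−5)=-60≡18 → s
n(13): 15·(13−5)=120≡16 → q
d(3): 15·(3−5)=-30≡22 → w
l(11): 15·(11−5)=90≡12 → m

gqactsqwm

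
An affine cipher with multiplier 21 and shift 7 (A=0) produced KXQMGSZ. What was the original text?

PCTZVDM

The inverse of 21 mod 26 is 5, since 21·5=105≡1. Apply D(y)=5·(y−7) mod 26:
K(10): 5·(10−7)=15 → P
X(23): 5·(23−7)=80≡2 → C
Q(16): 5·(16−7)=45≡19 → T
M(12): 5·(12−7)=25 → Z
G(6): 5·(6−7)=-5≡21 → V
S(18): 5·(18−7)=55≡3 → D
Z(25): 5·(25−7)=90≡12 → M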